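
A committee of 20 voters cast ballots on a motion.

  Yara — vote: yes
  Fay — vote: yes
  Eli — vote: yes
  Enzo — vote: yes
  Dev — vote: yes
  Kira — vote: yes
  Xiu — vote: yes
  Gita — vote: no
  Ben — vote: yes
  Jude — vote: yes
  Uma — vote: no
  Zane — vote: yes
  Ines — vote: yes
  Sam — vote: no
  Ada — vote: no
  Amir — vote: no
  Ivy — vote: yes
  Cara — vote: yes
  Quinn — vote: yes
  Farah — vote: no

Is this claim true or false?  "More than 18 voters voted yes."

False

The determiner here denotes the relation: |A ∩ B| > 18.
|A| = 20, |A ∩ B| = 14, |A ∖ B| = 6.
|A ∩ B| = 14, so the statement is false.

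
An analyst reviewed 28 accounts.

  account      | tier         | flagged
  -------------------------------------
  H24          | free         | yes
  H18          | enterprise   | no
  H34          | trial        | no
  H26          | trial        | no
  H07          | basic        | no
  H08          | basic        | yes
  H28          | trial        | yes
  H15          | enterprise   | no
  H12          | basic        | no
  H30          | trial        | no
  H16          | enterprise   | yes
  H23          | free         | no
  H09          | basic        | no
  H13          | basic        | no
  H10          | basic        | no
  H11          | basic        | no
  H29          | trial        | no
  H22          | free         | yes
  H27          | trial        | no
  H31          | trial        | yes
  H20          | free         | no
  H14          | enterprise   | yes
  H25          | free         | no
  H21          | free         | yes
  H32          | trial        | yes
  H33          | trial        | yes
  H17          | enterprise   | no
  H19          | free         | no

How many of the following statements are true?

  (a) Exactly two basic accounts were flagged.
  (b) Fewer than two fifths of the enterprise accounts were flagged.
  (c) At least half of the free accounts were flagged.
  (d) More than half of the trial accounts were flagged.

0

(a) basic: |A| = 7, |A ∩ B| = 1; needs |A ∩ B| = 2 — false.
(b) enterprise: |A| = 5, |A ∩ B| = 2; needs |A ∩ B| / |A| < 2/5 — false.
(c) free: |A| = 7, |A ∩ B| = 3; needs |A ∩ B| ≥ |A ∖ B| — false.
(d) trial: |A| = 9, |A ∩ B| = 4; needs |A ∩ B| > |A ∖ B| — false.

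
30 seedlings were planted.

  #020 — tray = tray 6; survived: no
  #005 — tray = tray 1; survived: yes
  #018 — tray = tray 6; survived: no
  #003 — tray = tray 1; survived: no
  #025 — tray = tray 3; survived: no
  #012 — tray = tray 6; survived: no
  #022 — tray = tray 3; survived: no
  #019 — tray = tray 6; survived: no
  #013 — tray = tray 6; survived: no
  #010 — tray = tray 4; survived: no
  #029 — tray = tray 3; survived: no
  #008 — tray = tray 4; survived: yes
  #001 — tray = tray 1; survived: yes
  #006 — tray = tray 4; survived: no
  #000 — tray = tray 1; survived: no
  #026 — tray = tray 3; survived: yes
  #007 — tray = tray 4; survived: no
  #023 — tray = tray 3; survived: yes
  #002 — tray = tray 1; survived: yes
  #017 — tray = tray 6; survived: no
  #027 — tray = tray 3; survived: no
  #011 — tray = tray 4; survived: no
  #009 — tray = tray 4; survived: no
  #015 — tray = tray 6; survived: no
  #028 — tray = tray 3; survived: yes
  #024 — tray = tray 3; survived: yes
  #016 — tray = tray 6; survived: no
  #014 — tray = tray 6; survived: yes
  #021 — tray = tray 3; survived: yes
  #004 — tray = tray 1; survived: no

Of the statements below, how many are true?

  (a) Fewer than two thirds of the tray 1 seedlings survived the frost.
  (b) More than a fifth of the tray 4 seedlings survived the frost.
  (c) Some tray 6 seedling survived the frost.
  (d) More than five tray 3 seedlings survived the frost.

(a) tray 1: |A| = 6, |A ∩ B| = 3; needs |A ∩ B| / |A| < 2/3 — true.
(b) tray 4: |A| = 6, |A ∩ B| = 1; needs |A ∩ B| / |A| > 1/5 — false.
(c) tray 6: |A| = 9, |A ∩ B| = 1; needs A ∩ B ≠ ∅ (|A ∩ B| ≥ 1) — true.
(d) tray 3: |A| = 9, |A ∩ B| = 5; needs |A ∩ B| > 5 — false.

2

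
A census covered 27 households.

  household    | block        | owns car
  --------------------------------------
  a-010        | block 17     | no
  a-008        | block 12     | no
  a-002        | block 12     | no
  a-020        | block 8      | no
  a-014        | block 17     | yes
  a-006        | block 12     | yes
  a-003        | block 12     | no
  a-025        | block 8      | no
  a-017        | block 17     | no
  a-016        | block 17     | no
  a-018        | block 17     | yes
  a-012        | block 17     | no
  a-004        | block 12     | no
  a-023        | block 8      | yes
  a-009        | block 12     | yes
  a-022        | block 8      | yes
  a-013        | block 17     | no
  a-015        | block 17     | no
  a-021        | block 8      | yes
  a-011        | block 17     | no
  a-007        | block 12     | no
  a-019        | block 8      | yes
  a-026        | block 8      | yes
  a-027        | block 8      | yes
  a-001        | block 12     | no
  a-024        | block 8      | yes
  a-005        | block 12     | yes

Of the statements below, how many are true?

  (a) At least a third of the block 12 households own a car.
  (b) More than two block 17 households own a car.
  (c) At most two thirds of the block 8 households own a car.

(a) block 12: |A| = 9, |A ∩ B| = 3; needs |A ∩ B| / |A| ≥ 1/3 — true.
(b) block 17: |A| = 9, |A ∩ B| = 2; needs |A ∩ B| > 2 — false.
(c) block 8: |A| = 9, |A ∩ B| = 7; needs |A ∩ B| / |A| ≤ 2/3 — false.

1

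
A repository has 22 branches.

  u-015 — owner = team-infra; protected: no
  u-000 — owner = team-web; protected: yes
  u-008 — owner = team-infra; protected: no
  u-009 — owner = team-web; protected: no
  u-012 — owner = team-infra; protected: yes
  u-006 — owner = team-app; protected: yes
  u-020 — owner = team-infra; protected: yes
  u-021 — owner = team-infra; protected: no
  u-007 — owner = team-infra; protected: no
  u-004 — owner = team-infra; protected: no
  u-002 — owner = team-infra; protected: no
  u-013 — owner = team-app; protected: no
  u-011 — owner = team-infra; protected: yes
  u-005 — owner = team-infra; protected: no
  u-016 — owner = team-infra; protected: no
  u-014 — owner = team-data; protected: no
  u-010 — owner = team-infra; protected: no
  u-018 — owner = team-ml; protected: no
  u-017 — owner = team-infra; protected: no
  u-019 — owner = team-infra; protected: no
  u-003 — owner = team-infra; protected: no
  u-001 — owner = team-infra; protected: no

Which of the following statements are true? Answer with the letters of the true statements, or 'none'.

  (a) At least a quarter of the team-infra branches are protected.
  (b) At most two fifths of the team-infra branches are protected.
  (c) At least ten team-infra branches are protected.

(b)

|A| = 16, |A ∩ B| = 3, |A ∖ B| = 13.
(a) |A ∩ B| / |A| ≥ 1/4: fails.
(b) |A ∩ B| / |A| ≤ 2/5: holds.
(c) |A ∩ B| ≥ 10: fails.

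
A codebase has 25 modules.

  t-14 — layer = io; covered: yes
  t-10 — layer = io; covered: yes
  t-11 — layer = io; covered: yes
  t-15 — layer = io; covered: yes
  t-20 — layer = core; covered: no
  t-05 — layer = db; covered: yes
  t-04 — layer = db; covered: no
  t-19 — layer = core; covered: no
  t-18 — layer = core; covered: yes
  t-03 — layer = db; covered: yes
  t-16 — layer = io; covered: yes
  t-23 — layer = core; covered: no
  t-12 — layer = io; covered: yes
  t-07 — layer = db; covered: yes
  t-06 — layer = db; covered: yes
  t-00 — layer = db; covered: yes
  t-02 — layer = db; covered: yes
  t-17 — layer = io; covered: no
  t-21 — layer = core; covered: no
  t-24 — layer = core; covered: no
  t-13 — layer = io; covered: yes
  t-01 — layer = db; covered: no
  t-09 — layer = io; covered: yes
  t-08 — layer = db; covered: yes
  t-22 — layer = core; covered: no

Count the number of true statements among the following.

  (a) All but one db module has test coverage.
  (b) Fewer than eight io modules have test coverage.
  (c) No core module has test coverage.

0

(a) db: |A| = 9, |A ∩ B| = 7; needs |A ∖ B| = 1 — false.
(b) io: |A| = 9, |A ∩ B| = 8; needs |A ∩ B| < 8 — false.
(c) core: |A| = 7, |A ∩ B| = 1; needs A ∩ B = ∅ (|A ∩ B| = 0) — false.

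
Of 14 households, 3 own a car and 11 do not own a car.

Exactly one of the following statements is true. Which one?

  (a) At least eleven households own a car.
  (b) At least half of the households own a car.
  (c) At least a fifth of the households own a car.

|A| = 14, |A ∩ B| = 3, |A ∖ B| = 11.
(a) requires |A ∩ B| ≥ 11: false.
(b) requires |A ∩ B| ≥ |A ∖ B|: false.
(c) requires |A ∩ B| / |A| ≥ 1/5: true.

(c)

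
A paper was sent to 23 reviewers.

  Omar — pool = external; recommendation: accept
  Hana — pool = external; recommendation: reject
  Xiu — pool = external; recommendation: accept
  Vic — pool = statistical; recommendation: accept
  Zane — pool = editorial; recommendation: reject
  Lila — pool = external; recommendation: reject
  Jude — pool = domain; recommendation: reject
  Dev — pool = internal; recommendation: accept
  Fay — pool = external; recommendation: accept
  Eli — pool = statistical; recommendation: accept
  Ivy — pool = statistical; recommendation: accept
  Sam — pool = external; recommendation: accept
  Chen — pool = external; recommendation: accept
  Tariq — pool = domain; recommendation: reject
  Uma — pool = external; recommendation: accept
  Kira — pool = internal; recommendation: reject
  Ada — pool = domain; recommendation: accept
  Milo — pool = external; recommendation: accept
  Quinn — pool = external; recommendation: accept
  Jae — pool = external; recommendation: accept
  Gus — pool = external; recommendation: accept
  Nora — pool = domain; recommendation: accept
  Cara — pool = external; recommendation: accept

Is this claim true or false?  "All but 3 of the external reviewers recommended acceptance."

Truth condition: |A ∖ B| = 3.
A (the restrictor) = {Omar, Hana, Xiu, Lila, Fay, Sam, Chen, Uma, Milo, Quinn, Jae, Gus, Cara}, |A| = 13.
A ∖ B = {Hana, Lila}, so |A ∖ B| = 2.
|A ∖ B| = 2, so the statement is false.

False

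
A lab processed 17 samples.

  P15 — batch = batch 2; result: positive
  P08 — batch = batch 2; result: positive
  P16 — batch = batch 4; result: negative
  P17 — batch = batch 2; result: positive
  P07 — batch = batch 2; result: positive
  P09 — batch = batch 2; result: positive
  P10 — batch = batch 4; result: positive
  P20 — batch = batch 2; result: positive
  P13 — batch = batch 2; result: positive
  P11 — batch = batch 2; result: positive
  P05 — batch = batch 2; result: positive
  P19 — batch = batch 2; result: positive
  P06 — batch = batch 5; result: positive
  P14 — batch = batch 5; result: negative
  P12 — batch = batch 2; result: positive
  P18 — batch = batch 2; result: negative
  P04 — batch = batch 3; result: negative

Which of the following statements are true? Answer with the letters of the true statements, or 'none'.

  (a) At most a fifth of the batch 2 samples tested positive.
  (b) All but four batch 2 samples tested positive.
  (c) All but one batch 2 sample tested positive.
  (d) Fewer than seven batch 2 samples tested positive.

|A| = 12, |A ∩ B| = 11, |A ∖ B| = 1.
(a) |A ∩ B| / |A| ≤ 1/5: fails.
(b) |A ∖ B| = 4: fails.
(c) |A ∖ B| = 1: holds.
(d) |A ∩ B| < 7: fails.

(c)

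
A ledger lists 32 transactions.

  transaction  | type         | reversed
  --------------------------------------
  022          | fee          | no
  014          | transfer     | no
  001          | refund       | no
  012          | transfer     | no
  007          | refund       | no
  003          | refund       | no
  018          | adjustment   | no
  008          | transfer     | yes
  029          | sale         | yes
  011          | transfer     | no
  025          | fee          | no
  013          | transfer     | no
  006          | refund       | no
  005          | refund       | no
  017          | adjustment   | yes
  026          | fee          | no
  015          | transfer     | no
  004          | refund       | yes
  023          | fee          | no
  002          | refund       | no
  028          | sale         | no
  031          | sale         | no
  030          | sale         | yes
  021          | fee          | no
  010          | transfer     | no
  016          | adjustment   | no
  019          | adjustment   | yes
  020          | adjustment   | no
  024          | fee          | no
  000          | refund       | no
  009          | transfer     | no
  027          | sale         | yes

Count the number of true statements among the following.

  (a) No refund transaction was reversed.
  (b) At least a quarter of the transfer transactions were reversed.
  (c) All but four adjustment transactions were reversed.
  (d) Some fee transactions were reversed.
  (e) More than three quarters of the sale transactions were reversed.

(a) refund: |A| = 8, |A ∩ B| = 1; needs A ∩ B = ∅ (|A ∩ B| = 0) — false.
(b) transfer: |A| = 8, |A ∩ B| = 1; needs |A ∩ B| / |A| ≥ 1/4 — false.
(c) adjustment: |A| = 5, |A ∩ B| = 2; needs |A ∖ B| = 4 — false.
(d) fee: |A| = 6, |A ∩ B| = 0; needs A ∩ B ≠ ∅ (|A ∩ B| ≥ 1) — false.
(e) sale: |A| = 5, |A ∩ B| = 3; needs |A ∩ B| / |A| > 3/4 — false.

0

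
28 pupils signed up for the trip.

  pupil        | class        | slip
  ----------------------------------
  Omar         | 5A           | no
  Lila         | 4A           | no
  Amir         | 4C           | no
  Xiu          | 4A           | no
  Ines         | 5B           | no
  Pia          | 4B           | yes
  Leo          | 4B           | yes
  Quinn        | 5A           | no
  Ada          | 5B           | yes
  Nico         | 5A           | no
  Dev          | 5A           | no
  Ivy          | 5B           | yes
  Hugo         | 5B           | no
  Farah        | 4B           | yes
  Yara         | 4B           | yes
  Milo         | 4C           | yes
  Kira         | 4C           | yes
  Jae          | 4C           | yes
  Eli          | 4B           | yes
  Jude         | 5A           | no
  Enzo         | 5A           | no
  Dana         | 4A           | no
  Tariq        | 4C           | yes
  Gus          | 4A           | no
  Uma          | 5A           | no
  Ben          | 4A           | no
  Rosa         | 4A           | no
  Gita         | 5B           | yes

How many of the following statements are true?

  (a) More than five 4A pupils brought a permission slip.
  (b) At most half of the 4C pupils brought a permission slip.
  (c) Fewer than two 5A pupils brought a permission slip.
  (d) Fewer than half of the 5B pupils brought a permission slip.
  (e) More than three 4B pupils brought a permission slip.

2

(a) 4A: |A| = 6, |A ∩ B| = 0; needs |A ∩ B| > 5 — false.
(b) 4C: |A| = 5, |A ∩ B| = 4; needs |A ∩ B| ≤ |A ∖ B| — false.
(c) 5A: |A| = 7, |A ∩ B| = 0; needs |A ∩ B| < 2 — true.
(d) 5B: |A| = 5, |A ∩ B| = 3; needs |A ∩ B| < |A ∖ B| — false.
(e) 4B: |A| = 5, |A ∩ B| = 5; needs |A ∩ B| > 3 — true.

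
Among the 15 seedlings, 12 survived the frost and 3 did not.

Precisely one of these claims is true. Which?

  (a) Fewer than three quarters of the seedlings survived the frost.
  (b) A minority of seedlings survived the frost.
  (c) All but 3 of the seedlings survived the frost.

(c)

|A| = 15, |A ∩ B| = 12, |A ∖ B| = 3.
(a) requires |A ∩ B| / |A| < 3/4: false.
(b) requires |A ∩ B| < |A ∖ B|: false.
(c) requires |A ∖ B| = 3: true.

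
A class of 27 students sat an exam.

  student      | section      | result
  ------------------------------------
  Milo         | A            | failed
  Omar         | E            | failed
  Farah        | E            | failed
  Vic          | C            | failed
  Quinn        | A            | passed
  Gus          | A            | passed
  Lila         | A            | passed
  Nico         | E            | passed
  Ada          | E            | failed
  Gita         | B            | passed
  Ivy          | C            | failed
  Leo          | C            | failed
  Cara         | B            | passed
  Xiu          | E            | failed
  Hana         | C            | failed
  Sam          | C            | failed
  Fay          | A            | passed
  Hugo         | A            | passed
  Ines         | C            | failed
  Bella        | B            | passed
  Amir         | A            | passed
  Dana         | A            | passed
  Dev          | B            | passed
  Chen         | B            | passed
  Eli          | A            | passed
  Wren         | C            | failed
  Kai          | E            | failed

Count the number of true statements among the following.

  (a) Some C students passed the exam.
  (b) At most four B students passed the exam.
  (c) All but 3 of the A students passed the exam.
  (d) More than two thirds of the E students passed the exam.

(a) C: |A| = 7, |A ∩ B| = 0; needs A ∩ B ≠ ∅ (|A ∩ B| ≥ 1) — false.
(b) B: |A| = 5, |A ∩ B| = 5; needs |A ∩ B| ≤ 4 — false.
(c) A: |A| = 9, |A ∩ B| = 8; needs |A ∖ B| = 3 — false.
(d) E: |A| = 6, |A ∩ B| = 1; needs |A ∩ B| / |A| > 2/3 — false.

0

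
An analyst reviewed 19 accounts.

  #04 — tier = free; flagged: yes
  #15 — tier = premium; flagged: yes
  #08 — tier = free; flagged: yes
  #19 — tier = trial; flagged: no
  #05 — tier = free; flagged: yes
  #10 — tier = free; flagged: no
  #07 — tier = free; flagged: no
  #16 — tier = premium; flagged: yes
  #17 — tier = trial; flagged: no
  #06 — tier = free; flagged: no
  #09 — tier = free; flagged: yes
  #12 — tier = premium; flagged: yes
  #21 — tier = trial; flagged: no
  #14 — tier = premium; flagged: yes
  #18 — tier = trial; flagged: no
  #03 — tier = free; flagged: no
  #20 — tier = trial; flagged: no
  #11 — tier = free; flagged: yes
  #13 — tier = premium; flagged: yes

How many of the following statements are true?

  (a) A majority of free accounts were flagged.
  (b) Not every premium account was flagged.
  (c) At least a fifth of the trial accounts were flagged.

(a) free: |A| = 9, |A ∩ B| = 5; needs |A ∩ B| > |A ∖ B| — true.
(b) premium: |A| = 5, |A ∩ B| = 5; needs A ⊄ B (|A ∖ B| ≥ 1) — false.
(c) trial: |A| = 5, |A ∩ B| = 0; needs |A ∩ B| / |A| ≥ 1/5 — false.

1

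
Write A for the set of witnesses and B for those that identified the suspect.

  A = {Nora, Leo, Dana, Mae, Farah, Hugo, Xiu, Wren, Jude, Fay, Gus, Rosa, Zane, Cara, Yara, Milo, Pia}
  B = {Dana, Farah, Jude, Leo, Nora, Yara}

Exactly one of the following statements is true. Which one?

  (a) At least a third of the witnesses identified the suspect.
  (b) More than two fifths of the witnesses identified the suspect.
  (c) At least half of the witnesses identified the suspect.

|A| = 17, |A ∩ B| = 6, |A ∖ B| = 11.
(a) requires |A ∩ B| / |A| ≥ 1/3: true.
(b) requires |A ∩ B| / |A| > 2/5: false.
(c) requires |A ∩ B| ≥ |A ∖ B|: false.

(a)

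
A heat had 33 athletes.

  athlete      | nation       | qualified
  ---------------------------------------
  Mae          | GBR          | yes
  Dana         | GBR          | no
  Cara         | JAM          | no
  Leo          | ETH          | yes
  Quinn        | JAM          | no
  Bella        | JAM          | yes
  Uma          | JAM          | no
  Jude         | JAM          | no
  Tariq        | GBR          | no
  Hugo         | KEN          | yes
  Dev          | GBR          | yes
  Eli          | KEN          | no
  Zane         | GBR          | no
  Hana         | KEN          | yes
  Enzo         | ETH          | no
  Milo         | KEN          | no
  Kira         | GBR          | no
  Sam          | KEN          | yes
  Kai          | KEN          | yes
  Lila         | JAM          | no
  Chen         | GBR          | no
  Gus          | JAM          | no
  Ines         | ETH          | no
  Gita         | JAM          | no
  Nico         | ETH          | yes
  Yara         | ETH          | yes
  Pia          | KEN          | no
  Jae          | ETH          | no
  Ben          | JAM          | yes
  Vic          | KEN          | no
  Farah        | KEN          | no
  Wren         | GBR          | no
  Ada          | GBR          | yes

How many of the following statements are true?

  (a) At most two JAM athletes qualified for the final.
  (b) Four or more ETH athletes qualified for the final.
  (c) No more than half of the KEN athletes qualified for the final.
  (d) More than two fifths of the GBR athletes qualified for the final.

2

(a) JAM: |A| = 9, |A ∩ B| = 2; needs |A ∩ B| ≤ 2 — true.
(b) ETH: |A| = 6, |A ∩ B| = 3; needs |A ∩ B| ≥ 4 — false.
(c) KEN: |A| = 9, |A ∩ B| = 4; needs |A ∩ B| ≤ |A ∖ B| — true.
(d) GBR: |A| = 9, |A ∩ B| = 3; needs |A ∩ B| / |A| > 2/5 — false.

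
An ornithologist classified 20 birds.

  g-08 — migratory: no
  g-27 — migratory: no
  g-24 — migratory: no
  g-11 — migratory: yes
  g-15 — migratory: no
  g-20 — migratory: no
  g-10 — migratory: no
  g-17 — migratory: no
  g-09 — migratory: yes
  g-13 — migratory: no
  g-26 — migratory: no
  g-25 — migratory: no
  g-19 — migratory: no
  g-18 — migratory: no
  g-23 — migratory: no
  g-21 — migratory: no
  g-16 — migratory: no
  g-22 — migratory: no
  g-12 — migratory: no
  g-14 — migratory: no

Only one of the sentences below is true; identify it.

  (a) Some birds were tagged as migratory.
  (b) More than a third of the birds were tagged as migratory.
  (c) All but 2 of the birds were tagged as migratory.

|A| = 20, |A ∩ B| = 2, |A ∖ B| = 18.
(a) requires A ∩ B ≠ ∅ (|A ∩ B| ≥ 1): true.
(b) requires |A ∩ B| / |A| > 1/3: false.
(c) requires |A ∖ B| = 2: false.

(a)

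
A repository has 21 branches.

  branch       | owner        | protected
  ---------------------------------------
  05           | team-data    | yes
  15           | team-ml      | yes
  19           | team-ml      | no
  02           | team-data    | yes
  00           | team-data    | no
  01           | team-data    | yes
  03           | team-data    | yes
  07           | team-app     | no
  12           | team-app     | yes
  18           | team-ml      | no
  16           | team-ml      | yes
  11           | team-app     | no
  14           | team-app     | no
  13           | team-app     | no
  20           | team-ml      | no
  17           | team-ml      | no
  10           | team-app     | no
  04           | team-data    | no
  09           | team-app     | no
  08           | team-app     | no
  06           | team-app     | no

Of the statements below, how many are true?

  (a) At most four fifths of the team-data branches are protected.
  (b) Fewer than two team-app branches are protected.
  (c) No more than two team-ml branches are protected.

(a) team-data: |A| = 6, |A ∩ B| = 4; needs |A ∩ B| / |A| ≤ 4/5 — true.
(b) team-app: |A| = 9, |A ∩ B| = 1; needs |A ∩ B| < 2 — true.
(c) team-ml: |A| = 6, |A ∩ B| = 2; needs |A ∩ B| ≤ 2 — true.

3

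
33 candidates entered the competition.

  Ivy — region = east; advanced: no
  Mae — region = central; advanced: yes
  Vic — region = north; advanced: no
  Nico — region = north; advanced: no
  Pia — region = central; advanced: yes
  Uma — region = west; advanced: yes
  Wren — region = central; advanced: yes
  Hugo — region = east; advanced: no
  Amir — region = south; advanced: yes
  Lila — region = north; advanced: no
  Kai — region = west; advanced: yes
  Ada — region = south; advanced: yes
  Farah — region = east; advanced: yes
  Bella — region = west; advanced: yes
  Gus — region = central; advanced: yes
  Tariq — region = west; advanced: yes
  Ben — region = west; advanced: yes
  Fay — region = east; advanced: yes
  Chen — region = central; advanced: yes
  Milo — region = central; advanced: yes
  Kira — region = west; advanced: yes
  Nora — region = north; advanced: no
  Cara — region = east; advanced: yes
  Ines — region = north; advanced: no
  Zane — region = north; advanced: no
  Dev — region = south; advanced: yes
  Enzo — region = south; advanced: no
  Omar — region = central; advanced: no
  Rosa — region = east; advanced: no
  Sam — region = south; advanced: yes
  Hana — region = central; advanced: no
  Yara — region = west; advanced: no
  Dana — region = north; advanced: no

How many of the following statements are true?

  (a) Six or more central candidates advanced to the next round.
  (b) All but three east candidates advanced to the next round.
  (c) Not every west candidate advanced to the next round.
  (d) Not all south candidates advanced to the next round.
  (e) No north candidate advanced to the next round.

5

(a) central: |A| = 8, |A ∩ B| = 6; needs |A ∩ B| ≥ 6 — true.
(b) east: |A| = 6, |A ∩ B| = 3; needs |A ∖ B| = 3 — true.
(c) west: |A| = 7, |A ∩ B| = 6; needs A ⊄ B (|A ∖ B| ≥ 1) — true.
(d) south: |A| = 5, |A ∩ B| = 4; needs A ⊄ B (|A ∖ B| ≥ 1) — true.
(e) north: |A| = 7, |A ∩ B| = 0; needs A ∩ B = ∅ (|A ∩ B| = 0) — true.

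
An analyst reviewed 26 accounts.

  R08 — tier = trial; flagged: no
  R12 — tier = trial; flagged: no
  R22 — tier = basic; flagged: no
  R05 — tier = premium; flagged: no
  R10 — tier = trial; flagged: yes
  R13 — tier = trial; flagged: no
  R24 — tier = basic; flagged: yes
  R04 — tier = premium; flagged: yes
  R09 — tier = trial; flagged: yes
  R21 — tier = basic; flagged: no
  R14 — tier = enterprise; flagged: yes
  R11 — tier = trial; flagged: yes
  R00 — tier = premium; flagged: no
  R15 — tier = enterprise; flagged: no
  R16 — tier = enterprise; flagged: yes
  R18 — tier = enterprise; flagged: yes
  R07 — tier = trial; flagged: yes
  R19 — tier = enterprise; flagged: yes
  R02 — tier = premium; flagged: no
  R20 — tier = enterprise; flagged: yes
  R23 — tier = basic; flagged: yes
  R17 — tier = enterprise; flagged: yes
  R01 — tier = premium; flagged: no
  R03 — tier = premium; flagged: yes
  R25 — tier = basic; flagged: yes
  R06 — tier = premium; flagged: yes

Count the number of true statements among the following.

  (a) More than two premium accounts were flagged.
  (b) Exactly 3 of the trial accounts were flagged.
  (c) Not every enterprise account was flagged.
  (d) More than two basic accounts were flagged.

(a) premium: |A| = 7, |A ∩ B| = 3; needs |A ∩ B| > 2 — true.
(b) trial: |A| = 7, |A ∩ B| = 4; needs |A ∩ B| = 3 — false.
(c) enterprise: |A| = 7, |A ∩ B| = 6; needs A ⊄ B (|A ∖ B| ≥ 1) — true.
(d) basic: |A| = 5, |A ∩ B| = 3; needs |A ∩ B| > 2 — true.

3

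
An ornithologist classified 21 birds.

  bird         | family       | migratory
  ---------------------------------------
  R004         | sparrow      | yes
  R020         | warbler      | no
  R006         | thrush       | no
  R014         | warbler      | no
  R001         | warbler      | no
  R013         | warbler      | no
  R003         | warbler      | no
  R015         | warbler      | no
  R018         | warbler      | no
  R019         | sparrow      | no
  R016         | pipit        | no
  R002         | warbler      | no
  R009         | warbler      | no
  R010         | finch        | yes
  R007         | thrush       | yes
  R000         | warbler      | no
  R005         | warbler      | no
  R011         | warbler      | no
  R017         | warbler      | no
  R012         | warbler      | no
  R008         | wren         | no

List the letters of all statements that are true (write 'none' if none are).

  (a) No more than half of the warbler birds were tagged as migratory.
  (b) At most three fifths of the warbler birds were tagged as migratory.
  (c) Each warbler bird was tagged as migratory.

(a), (b)

|A| = 14, |A ∩ B| = 0, |A ∖ B| = 14.
(a) |A ∩ B| ≤ |A ∖ B|: holds.
(b) |A ∩ B| / |A| ≤ 3/5: holds.
(c) A ⊆ B, i.e. every element of A is in B (|A ∖ B| = 0): fails.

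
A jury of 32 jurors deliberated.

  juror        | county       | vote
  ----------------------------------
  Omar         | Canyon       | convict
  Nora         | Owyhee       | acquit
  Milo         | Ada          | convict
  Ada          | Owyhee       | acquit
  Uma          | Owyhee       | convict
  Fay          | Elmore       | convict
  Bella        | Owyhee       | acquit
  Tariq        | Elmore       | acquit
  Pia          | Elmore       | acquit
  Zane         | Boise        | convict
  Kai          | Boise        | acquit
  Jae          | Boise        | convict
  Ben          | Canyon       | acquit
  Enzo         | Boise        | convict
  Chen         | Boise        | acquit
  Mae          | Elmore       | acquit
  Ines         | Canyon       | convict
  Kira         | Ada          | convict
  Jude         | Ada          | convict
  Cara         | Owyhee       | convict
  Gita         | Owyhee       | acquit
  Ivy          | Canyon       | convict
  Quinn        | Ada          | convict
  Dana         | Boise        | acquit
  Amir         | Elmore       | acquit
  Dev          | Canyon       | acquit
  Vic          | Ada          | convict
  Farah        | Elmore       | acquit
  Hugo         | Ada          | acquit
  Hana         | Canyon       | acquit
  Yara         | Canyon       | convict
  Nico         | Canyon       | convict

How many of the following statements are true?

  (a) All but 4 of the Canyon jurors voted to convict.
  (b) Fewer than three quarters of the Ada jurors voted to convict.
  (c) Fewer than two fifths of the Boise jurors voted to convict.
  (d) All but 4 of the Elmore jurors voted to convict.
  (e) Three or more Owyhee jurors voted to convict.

0

(a) Canyon: |A| = 8, |A ∩ B| = 5; needs |A ∖ B| = 4 — false.
(b) Ada: |A| = 6, |A ∩ B| = 5; needs |A ∩ B| / |A| < 3/4 — false.
(c) Boise: |A| = 6, |A ∩ B| = 3; needs |A ∩ B| / |A| < 2/5 — false.
(d) Elmore: |A| = 6, |A ∩ B| = 1; needs |A ∖ B| = 4 — false.
(e) Owyhee: |A| = 6, |A ∩ B| = 2; needs |A ∩ B| ≥ 3 — false.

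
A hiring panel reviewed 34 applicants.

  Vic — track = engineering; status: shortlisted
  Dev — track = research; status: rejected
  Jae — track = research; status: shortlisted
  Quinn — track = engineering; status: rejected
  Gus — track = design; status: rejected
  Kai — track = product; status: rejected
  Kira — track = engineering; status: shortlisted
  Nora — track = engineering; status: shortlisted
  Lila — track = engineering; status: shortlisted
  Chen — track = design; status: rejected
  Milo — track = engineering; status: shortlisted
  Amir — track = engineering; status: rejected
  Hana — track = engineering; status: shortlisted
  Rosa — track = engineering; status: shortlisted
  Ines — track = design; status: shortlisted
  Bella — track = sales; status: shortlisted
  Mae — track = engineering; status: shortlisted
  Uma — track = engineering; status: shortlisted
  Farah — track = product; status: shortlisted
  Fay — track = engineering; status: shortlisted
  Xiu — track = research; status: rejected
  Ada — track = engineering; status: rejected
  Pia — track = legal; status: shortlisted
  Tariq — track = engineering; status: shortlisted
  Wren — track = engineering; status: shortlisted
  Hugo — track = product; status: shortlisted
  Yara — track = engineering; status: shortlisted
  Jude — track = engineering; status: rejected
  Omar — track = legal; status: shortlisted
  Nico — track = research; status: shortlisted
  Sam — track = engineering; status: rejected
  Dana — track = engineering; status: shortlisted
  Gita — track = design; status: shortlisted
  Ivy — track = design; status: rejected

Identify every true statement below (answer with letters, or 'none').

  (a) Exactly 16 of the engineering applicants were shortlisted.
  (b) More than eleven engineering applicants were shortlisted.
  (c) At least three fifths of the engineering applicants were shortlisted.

(b), (c)

|A| = 19, |A ∩ B| = 14, |A ∖ B| = 5.
(a) |A ∩ B| = 16: fails.
(b) |A ∩ B| > 11: holds.
(c) |A ∩ B| / |A| ≥ 3/5: holds.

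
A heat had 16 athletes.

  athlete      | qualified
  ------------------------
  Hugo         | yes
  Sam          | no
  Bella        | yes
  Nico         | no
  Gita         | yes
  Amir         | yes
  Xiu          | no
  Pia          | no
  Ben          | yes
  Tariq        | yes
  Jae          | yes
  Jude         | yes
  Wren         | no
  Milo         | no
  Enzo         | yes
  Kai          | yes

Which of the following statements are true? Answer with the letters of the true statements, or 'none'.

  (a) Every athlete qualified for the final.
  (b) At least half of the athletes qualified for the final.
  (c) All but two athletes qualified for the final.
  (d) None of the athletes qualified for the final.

|A| = 16, |A ∩ B| = 10, |A ∖ B| = 6.
(a) A ⊆ B, i.e. every element of A is in B (|A ∖ B| = 0): fails.
(b) |A ∩ B| ≥ |A ∖ B|: holds.
(c) |A ∖ B| = 2: fails.
(d) A ∩ B = ∅ (|A ∩ B| = 0): fails.

(b)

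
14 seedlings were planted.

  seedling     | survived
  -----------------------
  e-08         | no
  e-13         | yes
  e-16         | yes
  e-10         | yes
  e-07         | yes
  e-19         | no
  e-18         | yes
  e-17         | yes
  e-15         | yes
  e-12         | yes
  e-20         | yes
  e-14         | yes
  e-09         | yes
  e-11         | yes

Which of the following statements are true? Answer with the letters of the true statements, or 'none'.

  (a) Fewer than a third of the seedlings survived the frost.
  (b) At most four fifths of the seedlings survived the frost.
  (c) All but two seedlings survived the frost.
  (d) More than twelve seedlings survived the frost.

(c)

|A| = 14, |A ∩ B| = 12, |A ∖ B| = 2.
(a) |A ∩ B| / |A| < 1/3: fails.
(b) |A ∩ B| / |A| ≤ 4/5: fails.
(c) |A ∖ B| = 2: holds.
(d) |A ∩ B| > 12: fails.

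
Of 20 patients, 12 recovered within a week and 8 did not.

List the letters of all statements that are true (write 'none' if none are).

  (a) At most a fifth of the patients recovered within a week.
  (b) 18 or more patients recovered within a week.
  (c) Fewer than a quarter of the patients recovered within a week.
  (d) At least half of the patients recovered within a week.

(d)

|A| = 20, |A ∩ B| = 12, |A ∖ B| = 8.
(a) |A ∩ B| / |A| ≤ 1/5: fails.
(b) |A ∩ B| ≥ 18: fails.
(c) |A ∩ B| / |A| < 1/4: fails.
(d) |A ∩ B| ≥ |A ∖ B|: holds.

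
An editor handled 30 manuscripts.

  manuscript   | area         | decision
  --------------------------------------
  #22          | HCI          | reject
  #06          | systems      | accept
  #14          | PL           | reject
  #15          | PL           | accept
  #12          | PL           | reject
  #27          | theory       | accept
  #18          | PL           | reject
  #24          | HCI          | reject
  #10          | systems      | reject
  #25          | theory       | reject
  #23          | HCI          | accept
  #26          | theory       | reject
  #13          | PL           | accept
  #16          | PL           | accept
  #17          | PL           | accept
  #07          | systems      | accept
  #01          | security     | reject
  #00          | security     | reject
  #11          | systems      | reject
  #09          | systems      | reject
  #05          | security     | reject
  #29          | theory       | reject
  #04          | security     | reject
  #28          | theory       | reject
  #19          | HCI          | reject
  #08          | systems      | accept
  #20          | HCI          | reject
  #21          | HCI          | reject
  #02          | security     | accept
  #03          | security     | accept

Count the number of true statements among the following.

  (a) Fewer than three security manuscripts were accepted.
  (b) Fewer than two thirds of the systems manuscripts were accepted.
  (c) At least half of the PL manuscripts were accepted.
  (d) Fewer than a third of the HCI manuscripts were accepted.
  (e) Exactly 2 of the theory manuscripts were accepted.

4

(a) security: |A| = 6, |A ∩ B| = 2; needs |A ∩ B| < 3 — true.
(b) systems: |A| = 6, |A ∩ B| = 3; needs |A ∩ B| / |A| < 2/3 — true.
(c) PL: |A| = 7, |A ∩ B| = 4; needs |A ∩ B| ≥ |A ∖ B| — true.
(d) HCI: |A| = 6, |A ∩ B| = 1; needs |A ∩ B| / |A| < 1/3 — true.
(e) theory: |A| = 5, |A ∩ B| = 1; needs |A ∩ B| = 2 — false.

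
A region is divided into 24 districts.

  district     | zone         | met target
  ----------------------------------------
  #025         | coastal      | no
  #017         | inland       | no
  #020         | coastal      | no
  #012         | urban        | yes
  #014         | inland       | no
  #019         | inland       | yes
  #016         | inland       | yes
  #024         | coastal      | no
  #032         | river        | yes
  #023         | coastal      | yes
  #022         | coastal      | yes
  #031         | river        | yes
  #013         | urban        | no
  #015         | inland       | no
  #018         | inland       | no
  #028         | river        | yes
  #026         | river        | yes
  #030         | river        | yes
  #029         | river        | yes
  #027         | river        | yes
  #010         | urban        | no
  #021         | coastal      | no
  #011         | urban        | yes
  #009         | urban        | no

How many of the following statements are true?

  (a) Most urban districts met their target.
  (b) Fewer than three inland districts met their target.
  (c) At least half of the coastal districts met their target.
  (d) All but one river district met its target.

1

(a) urban: |A| = 5, |A ∩ B| = 2; needs |A ∩ B| > |A ∖ B| — false.
(b) inland: |A| = 6, |A ∩ B| = 2; needs |A ∩ B| < 3 — true.
(c) coastal: |A| = 6, |A ∩ B| = 2; needs |A ∩ B| ≥ |A ∖ B| — false.
(d) river: |A| = 7, |A ∩ B| = 7; needs |A ∖ B| = 1 — false.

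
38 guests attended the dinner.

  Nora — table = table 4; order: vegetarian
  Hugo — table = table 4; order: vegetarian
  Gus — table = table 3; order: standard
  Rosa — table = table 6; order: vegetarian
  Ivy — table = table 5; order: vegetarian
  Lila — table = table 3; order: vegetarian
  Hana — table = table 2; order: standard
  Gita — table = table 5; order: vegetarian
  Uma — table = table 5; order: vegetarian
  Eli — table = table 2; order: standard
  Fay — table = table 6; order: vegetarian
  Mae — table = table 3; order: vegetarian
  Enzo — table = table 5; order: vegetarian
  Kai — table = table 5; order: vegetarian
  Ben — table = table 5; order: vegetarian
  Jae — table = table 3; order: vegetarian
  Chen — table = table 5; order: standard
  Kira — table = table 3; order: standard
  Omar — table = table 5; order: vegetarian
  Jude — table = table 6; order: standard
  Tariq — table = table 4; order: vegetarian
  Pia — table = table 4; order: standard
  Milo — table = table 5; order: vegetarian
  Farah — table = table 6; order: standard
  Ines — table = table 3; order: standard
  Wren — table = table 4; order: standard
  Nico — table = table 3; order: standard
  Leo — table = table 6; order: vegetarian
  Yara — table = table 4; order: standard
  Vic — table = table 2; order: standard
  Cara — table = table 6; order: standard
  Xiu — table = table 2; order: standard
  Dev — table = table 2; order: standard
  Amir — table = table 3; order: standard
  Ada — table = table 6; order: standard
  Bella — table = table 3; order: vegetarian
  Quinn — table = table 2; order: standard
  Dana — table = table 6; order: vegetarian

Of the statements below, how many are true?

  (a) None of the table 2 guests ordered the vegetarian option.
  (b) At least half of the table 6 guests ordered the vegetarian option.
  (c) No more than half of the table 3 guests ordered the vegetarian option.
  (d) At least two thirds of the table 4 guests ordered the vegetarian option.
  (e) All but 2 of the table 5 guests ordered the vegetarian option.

3

(a) table 2: |A| = 6, |A ∩ B| = 0; needs A ∩ B = ∅ (|A ∩ B| = 0) — true.
(b) table 6: |A| = 8, |A ∩ B| = 4; needs |A ∩ B| ≥ |A ∖ B| — true.
(c) table 3: |A| = 9, |A ∩ B| = 4; needs |A ∩ B| ≤ |A ∖ B| — true.
(d) table 4: |A| = 6, |A ∩ B| = 3; needs |A ∩ B| / |A| ≥ 2/3 — false.
(e) table 5: |A| = 9, |A ∩ B| = 8; needs |A ∖ B| = 2 — false.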